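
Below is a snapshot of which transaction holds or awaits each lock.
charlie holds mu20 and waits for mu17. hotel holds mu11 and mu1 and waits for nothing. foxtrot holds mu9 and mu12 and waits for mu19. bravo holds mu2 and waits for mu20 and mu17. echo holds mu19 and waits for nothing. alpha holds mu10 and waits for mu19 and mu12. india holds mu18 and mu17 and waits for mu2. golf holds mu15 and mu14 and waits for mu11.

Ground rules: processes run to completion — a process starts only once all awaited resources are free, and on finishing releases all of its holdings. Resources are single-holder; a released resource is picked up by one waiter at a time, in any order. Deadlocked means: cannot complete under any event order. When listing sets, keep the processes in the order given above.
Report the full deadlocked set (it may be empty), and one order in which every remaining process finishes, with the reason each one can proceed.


Deadlocked: charlie, bravo and india.
Key observation: along charlie -> india -> bravo -> charlie, each member waits on what the next one holds — a deadlock; no other process is dragged down with it.
One completion order for the rest: hotel, golf, echo, foxtrot, alpha.
Check, step by step:
  run hotel (it waits on nothing); releases mu11 and mu1
  golf: everything it awaited (mu11) is free; runs, freeing mu15 and mu14
  run echo (it waits on nothing); releases mu19
  foxtrot: everything it awaited (mu19) is free; runs, freeing mu9 and mu12
  alpha: everything it awaited (mu19 and mu12) is free; runs, freeing mu10


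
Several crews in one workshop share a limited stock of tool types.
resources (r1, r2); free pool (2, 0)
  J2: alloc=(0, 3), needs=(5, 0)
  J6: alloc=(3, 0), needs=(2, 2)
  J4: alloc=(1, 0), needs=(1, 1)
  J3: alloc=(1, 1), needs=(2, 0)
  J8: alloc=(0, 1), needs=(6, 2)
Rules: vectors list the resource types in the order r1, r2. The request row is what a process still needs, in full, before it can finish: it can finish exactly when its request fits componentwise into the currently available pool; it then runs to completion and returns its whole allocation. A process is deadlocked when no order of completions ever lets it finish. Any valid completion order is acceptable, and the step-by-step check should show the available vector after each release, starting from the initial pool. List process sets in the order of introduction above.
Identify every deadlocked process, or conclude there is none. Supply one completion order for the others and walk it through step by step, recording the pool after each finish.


Deadlocked: J2, J6 and J8.
Key observation: after J3, J4 the pool peaks at (4, 1), and each blocked process is short somewhere: J2 on r1; J6 on r2; J8 on r1, r2.
One completion order for the rest: J3, J4. Step-by-step check:
  pool = (2, 0)
  run J3 (needs (2, 0), free (2, 0)); after release of (1, 1) the pool is (3, 1)
  run J4 (needs (1, 1), free (3, 1)); after release of (1, 0) the pool is (4, 1)
The blocked processes can never fit:
  J2 still needs (5, 0) but only (4, 1) is free — short on r1
  J6 still needs (2, 2) but only (4, 1) is free — short on r2
  J8 still needs (6, 2) but only (4, 1) is free — short on r1 and r2


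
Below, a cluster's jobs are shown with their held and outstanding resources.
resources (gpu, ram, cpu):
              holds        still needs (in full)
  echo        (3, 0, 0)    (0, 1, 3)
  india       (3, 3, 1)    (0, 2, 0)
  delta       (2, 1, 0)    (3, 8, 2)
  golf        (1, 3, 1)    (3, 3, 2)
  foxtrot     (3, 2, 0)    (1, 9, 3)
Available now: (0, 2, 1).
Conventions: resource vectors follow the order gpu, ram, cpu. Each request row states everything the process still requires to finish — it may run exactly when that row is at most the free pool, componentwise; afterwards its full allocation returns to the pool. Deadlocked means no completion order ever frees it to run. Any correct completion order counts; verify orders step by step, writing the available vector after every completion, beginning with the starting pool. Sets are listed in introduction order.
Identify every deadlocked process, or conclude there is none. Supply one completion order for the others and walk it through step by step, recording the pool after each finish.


The deadlocked set is empty.
Key observation: no deadlock: india fits now, and the freed resources carry the rest through.
The rest can finish in the order india, golf, delta, foxtrot, echo. Verifying each step:
  pool = (0, 2, 1)
  india: need (0, 2, 0) fits (0, 2, 1); releases (3, 3, 1), pool now (3, 5, 2)
  golf: need (3, 3, 2) fits (3, 5, 2); releases (1, 3, 1), pool now (4, 8, 3)
  delta: need (3, 8, 2) fits (4, 8, 3); releases (2, 1, 0), pool now (6, 9, 3)
  foxtrot: need (1, 9, 3) fits (6, 9, 3); releases (3, 2, 0), pool now (9, 11, 3)
  echo: need (0, 1, 3) fits (9, 11, 3); releases (3, 0, 0), pool now (12, 11, 3)


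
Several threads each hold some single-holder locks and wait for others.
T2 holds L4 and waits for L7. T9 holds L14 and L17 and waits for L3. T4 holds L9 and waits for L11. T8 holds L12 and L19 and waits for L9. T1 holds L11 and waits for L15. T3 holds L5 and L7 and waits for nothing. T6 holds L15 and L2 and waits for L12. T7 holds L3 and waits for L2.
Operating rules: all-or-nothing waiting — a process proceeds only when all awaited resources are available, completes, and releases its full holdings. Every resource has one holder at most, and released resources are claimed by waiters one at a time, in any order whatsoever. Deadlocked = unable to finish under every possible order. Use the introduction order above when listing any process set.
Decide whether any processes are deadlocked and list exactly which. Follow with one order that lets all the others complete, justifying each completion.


Deadlocked: T9, T4, T8, T1, T6 and T7.
Key observation: along T6 -> T8 -> T4 -> T1 -> T6, each member waits on what the next one holds — a deadlock; T9 and T7 wait into the deadlock from upstream.
The rest can finish in the order T3, T2.
Step-by-step check:
  T3 waits on nothing -> runs at once and releases L5 and L7
  T2: everything it awaited (L7) is free; runs, freeing L4


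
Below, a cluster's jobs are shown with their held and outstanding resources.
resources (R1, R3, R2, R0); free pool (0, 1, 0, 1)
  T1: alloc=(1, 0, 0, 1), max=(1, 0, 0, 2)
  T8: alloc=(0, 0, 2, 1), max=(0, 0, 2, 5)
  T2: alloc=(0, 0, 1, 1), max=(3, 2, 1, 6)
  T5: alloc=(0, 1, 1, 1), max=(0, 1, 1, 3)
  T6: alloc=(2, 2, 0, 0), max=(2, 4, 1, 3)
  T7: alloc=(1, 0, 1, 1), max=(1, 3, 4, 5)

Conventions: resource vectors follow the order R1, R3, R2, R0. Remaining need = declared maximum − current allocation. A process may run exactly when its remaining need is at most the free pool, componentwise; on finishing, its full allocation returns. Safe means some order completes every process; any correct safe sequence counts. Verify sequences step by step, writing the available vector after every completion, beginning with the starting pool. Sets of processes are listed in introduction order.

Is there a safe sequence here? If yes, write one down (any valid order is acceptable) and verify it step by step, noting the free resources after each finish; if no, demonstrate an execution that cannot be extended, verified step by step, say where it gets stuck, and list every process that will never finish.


UNSAFE — no complete ordering exists.
Key observation: R0 is the bottleneck — with T1, T5, T6 done the pool holds (3, 4, 1, 3), short of every remaining need.
Going as far as possible: T1, T5, T6; after that, nothing fits. Walking it through:
  pool = (0, 1, 0, 1)
  T1: need (0, 0, 0, 1) fits (0, 1, 0, 1); releases (1, 0, 0, 1), pool now (1, 1, 0, 2)
  T5: need (0, 0, 0, 2) fits (1, 1, 0, 2); releases (0, 1, 1, 1), pool now (1, 2, 1, 3)
  T6: need (0, 2, 1, 3) fits (1, 2, 1, 3); releases (2, 2, 0, 0), pool now (3, 4, 1, 3)
  blocked: T8 wants (0, 0, 0, 4), pool (3, 4, 1, 3) — not enough R0
  blocked: T2 wants (3, 2, 0, 5), pool (3, 4, 1, 3) — not enough R0
  blocked: T7 wants (0, 3, 3, 4), pool (3, 4, 1, 3) — not enough R2 and R0
Permanently blocked: T8, T2 and T7.


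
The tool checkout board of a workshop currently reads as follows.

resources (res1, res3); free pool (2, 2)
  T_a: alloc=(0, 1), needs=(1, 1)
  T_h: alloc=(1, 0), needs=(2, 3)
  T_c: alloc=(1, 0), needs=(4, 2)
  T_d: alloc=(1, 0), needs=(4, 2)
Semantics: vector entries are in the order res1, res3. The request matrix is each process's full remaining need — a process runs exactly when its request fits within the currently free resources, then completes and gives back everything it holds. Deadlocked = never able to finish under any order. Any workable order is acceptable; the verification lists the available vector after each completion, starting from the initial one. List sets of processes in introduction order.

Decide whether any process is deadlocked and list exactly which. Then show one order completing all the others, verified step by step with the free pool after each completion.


Deadlocked: T_c and T_d.
Key observation: T_a, T_h can finish, but then (3, 3) is all there is, and the blocked group's res1 demands exceed it.
One completion order for the rest: T_a, T_h. Step-by-step check:
  pool = (2, 2)
  run T_a (needs (1, 1), free (2, 2)); after release of (0, 1) the pool is (2, 3)
  run T_h (needs (2, 3), free (2, 3)); after release of (1, 0) the pool is (3, 3)
None of the blocked processes ever fits:
  blocked: T_c wants (4, 2), pool (3, 3) — not enough res1
  blocked: T_d wants (4, 2), pool (3, 3) — not enough res1


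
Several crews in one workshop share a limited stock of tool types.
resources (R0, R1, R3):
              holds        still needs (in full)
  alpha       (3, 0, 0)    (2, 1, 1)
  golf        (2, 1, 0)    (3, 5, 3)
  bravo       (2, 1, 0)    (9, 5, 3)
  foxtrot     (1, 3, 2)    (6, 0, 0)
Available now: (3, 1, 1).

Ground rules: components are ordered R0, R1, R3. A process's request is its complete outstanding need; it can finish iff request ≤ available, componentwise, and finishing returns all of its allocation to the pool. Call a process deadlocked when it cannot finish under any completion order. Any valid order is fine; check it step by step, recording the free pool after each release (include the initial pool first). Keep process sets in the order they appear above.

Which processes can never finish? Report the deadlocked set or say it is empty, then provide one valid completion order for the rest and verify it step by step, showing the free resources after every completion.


Deadlocked: golf and bravo.
Key observation: R1 is the bottleneck — with alpha, foxtrot done the pool holds (7, 4, 3), short of every remaining need.
One completion order for the rest: alpha, foxtrot. Walking it through:
  pool = (3, 1, 1)
  run alpha (needs (2, 1, 1), free (3, 1, 1)); after release of (3, 0, 0) the pool is (6, 1, 1)
  run foxtrot (needs (6, 0, 0), free (6, 1, 1)); after release of (1, 3, 2) the pool is (7, 4, 3)
The stuck group stays short no matter what:
  golf cannot run: need (3, 5, 3) vs free (7, 4, 3) (insufficient R1)
  bravo cannot run: need (9, 5, 3) vs free (7, 4, 3) (insufficient R0 and R1)


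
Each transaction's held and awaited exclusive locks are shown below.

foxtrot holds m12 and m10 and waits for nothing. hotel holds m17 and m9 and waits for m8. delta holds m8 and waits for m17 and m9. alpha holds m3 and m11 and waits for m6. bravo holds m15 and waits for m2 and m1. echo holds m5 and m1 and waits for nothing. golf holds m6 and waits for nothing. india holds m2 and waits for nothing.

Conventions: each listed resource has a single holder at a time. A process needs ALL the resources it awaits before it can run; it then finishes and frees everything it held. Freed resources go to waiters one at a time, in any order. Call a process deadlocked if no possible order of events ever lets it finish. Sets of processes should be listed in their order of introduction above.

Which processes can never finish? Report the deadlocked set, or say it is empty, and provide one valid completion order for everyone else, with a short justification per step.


Deadlocked set: hotel and delta.
Key observation: nobody on the ring hotel -> delta -> hotel can start until another member finishes, which never happens; no other process is dragged down with it.
The rest can finish in the order golf, india, foxtrot, echo, alpha, bravo.
Check, step by step:
  golf: no waits; runs immediately, freeing m6
  india: no waits; runs immediately, freeing m2
  foxtrot: no waits; runs immediately, freeing m12 and m10
  echo: no waits; runs immediately, freeing m5 and m1
  alpha waits on m6 — all released -> runs and releases m3 and m11
  bravo waits on m2 and m1 — all released -> runs and releases m15


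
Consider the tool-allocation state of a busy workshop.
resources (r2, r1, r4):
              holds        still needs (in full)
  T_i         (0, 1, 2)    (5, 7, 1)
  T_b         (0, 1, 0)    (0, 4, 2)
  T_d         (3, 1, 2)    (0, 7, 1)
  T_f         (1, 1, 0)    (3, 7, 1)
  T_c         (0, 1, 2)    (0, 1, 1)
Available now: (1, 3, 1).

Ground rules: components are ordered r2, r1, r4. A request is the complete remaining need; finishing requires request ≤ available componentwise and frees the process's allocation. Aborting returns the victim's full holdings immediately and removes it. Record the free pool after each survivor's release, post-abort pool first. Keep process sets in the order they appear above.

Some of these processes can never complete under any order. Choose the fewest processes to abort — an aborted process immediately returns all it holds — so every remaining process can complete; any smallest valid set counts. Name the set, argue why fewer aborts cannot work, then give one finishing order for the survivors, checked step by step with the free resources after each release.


Minimum abort set: T_d and T_f.
Key observation: the deadlocked T_i becomes finishable only because T_d and T_f released (4, 2, 2); it completes at step 3 below.
Why nothing smaller works — every single abort fails: T_i alone leaves T_d blocked (short on r1); T_b alone leaves T_i blocked (short on r2 and r1); T_d alone leaves T_i blocked (short on r2 and r1); T_f alone leaves T_i blocked (short on r2 and r1); T_c alone leaves T_i blocked (short on r2 and r1).
Survivors finish in the order: T_b, T_c, T_i. Walking it through (pool after the aborts first):
  pool = (5, 5, 3)
  run T_b (needs (0, 4, 2), free (5, 5, 3)); after release of (0, 1, 0) the pool is (5, 6, 3)
  run T_c (needs (0, 1, 1), free (5, 6, 3)); after release of (0, 1, 2) the pool is (5, 7, 5)
  run T_i (needs (5, 7, 1), free (5, 7, 5)); after release of (0, 1, 2) the pool is (5, 8, 7)


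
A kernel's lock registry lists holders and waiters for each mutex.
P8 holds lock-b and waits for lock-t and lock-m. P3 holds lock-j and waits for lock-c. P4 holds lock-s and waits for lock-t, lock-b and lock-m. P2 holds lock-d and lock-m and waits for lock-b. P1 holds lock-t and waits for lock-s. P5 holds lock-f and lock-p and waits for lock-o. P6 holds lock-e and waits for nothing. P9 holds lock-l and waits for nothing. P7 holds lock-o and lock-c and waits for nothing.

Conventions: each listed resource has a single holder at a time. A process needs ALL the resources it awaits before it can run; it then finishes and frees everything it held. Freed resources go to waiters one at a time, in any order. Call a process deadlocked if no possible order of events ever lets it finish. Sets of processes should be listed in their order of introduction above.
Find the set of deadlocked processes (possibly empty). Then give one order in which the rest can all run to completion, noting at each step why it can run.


Deadlocked set: P8, P4, P2 and P1.
Key observation: P8 -> P2 -> P8 is a circular wait — nothing in it can go first; P4 and P1 are caught in further circular waits.
One completion order for the rest: P6, P7, P3, P9, P5.
Verifying each step:
  P6 waits on nothing -> runs at once and releases lock-e
  P7 waits on nothing -> runs at once and releases lock-o and lock-c
  P3: everything it awaited (lock-c) is free; runs, freeing lock-j
  P9 waits on nothing -> runs at once and releases lock-l
  P5: everything it awaited (lock-o) is free; runs, freeing lock-f and lock-p


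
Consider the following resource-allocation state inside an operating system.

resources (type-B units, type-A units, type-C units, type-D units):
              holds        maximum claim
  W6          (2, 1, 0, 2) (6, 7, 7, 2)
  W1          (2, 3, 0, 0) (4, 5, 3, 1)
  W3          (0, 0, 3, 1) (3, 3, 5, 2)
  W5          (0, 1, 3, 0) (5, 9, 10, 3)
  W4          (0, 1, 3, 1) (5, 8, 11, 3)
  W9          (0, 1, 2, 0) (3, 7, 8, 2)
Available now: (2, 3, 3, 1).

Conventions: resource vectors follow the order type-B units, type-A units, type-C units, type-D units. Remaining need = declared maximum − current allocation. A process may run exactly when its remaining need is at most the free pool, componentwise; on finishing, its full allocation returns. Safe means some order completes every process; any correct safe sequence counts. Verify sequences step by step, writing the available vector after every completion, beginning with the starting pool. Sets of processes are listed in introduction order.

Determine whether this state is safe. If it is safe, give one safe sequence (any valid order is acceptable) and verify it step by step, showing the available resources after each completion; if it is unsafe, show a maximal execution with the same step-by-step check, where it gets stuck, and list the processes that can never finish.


SAFE. One safe sequence: W1, W3, W9, W6, W5, W4.
Key observation: W1 marks the first exact bind of the order: its need (2, 2, 3, 1) fits the free (2, 3, 3, 1) with zero slack on a requested resource.
Check, step by step:
  pool = (2, 3, 3, 1)
  W1: need (2, 2, 3, 1) fits (2, 3, 3, 1); releases (2, 3, 0, 0), pool now (4, 6, 3, 1)
  W3: need (3, 3, 2, 1) fits (4, 6, 3, 1); releases (0, 0, 3, 1), pool now (4, 6, 6, 2)
  W9: need (3, 6, 6, 2) fits (4, 6, 6, 2); releases (0, 1, 2, 0), pool now (4, 7, 8, 2)
  W6: need (4, 6, 7, 0) fits (4, 7, 8, 2); releases (2, 1, 0, 2), pool now (6, 8, 8, 4)
  W5: need (5, 8, 7, 3) fits (6, 8, 8, 4); releases (0, 1, 3, 0), pool now (6, 9, 11, 4)
  W4: need (5, 7, 8, 2) fits (6, 9, 11, 4); releases (0, 1, 3, 1), pool now (6, 10, 14, 5)


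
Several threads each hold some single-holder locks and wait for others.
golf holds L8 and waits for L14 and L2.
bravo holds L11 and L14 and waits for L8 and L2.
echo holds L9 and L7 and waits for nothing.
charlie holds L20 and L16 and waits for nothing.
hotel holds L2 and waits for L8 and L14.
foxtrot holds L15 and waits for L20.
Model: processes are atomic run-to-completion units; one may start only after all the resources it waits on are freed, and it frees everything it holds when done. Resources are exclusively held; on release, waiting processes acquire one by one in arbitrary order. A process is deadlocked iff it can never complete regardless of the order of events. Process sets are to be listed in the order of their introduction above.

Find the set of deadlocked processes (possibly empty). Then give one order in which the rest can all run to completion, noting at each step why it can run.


Deadlocked: golf, bravo and hotel.
Key observation: the wait chain closes on itself along golf -> bravo -> golf; hotel is caught in further circular waits.
A valid finishing order for the others: charlie, foxtrot, echo.
Verifying each step:
  charlie: no waits; runs immediately, freeing L20 and L16
  foxtrot waits on L20 — all released -> runs and releases L15
  echo: no waits; runs immediately, freeing L9 and L7


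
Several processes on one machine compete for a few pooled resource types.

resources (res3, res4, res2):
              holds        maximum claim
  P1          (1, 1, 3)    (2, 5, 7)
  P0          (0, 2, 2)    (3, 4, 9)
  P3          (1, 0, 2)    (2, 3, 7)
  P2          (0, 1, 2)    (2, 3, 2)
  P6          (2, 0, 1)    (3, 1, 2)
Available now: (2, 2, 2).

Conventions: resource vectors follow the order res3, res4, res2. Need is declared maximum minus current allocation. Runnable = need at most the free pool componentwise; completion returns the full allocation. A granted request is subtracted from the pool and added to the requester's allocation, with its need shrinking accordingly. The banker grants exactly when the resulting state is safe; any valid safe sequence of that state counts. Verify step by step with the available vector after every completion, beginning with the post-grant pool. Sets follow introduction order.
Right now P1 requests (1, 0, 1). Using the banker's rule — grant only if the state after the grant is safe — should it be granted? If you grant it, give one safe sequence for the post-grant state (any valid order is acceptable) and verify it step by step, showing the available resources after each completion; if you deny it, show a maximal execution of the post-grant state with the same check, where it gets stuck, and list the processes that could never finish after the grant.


DENY: after the grant no complete ordering would exist.
Key observation: after P6, P2 the pool peaks at (3, 3, 4), and each blocked process is short somewhere: P1 on res4; P0 on res2; P3 on res2.
After a pretend grant, a maximal execution: P6, P2 — then nothing else fits. Verifying each step:
  pool = (1, 2, 1)
  P6: need (1, 1, 1) fits (1, 2, 1); releases (2, 0, 1), pool now (3, 2, 2)
  P2: need (2, 2, 0) fits (3, 2, 2); releases (0, 1, 2), pool now (3, 3, 4)
  blocked: P1 wants (0, 4, 3), pool (3, 3, 4) — not enough res4
  blocked: P0 wants (3, 2, 7), pool (3, 3, 4) — not enough res2
  blocked: P3 wants (1, 3, 5), pool (3, 3, 4) — not enough res2
Processes that could never finish after the grant: P1, P0 and P3.


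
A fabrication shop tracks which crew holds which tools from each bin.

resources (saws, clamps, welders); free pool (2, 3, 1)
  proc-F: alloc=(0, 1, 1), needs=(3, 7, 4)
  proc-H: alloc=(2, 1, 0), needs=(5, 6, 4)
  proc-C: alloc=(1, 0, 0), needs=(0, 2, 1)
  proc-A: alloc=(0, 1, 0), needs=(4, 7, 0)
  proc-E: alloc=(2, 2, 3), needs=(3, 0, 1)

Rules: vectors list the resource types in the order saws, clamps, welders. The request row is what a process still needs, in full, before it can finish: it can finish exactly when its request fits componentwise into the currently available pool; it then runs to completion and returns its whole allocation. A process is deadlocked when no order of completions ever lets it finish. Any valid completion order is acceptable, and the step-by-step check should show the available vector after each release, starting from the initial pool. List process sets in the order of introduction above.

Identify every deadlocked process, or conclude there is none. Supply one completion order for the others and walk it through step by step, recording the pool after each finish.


Deadlocked: proc-F, proc-H and proc-A.
Key observation: the pool after proc-C, proc-E is (5, 5, 4); every surviving request exceeds it in clamps, so progress ends there.
A valid finishing order for the others: proc-C, proc-E. Step-by-step check:
  pool = (2, 3, 1)
  proc-C: need (0, 2, 1) fits (2, 3, 1); releases (1, 0, 0), pool now (3, 3, 1)
  proc-E: need (3, 0, 1) fits (3, 3, 1); releases (2, 2, 3), pool now (5, 5, 4)
The blocked processes can never fit:
  proc-F still needs (3, 7, 4) but only (5, 5, 4) is free — short on clamps
  proc-H still needs (5, 6, 4) but only (5, 5, 4) is free — short on clamps
  proc-A still needs (4, 7, 0) but only (5, 5, 4) is free — short on clamps


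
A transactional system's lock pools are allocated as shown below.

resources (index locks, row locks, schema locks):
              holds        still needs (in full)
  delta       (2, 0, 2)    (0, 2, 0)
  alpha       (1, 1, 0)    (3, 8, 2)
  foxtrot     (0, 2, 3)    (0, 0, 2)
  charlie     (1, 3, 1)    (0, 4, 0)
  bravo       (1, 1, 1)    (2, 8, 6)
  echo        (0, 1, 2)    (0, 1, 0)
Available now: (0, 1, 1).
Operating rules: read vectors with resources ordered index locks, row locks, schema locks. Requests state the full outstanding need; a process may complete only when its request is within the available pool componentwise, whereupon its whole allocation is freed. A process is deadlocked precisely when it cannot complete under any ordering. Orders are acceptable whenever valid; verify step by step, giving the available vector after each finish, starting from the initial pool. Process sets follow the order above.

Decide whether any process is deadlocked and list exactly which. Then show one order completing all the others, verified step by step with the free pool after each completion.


The deadlocked set is alpha and bravo.
Key observation: row locks is the bottleneck — with echo, foxtrot, charlie, delta done the pool holds (3, 7, 9), short of every remaining need.
A valid finishing order for the others: echo, foxtrot, charlie, delta. Verifying each step:
  pool = (0, 1, 1)
  run echo (needs (0, 1, 0), free (0, 1, 1)); after release of (0, 1, 2) the pool is (0, 2, 3)
  run foxtrot (needs (0, 0, 2), free (0, 2, 3)); after release of (0, 2, 3) the pool is (0, 4, 6)
  run charlie (needs (0, 4, 0), free (0, 4, 6)); after release of (1, 3, 1) the pool is (1, 7, 7)
  run delta (needs (0, 2, 0), free (1, 7, 7)); after release of (2, 0, 2) the pool is (3, 7, 9)
The blocked processes can never fit:
  alpha still needs (3, 8, 2) but only (3, 7, 9) is free — short on row locks
  bravo still needs (2, 8, 6) but only (3, 7, 9) is free — short on row locks


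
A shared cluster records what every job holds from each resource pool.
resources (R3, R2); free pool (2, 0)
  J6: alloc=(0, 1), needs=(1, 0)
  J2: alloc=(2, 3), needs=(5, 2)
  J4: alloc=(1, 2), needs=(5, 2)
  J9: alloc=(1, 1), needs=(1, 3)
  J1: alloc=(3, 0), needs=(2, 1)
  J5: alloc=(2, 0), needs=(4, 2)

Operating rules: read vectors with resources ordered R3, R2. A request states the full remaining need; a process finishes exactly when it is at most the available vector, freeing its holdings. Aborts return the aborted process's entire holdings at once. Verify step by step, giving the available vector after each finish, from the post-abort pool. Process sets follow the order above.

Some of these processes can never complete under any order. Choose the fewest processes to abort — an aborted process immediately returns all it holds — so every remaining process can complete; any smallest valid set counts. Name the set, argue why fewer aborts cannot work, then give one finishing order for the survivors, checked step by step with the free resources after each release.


Minimum abort set: J4.
Key observation: before aborting J4, J2 was permanently blocked — no order could ever run it; afterwards it completes at step 2.
Minimality: the empty abort set fails — the state is deadlocked as it stands.
Survivors finish in the order: J1, J2, J9, J6, J5. Step-by-step check (pool after the aborts first):
  pool = (3, 2)
  J1: need (2, 1) fits (3, 2); releases (3, 0), pool now (6, 2)
  J2: need (5, 2) fits (6, 2); releases (2, 3), pool now (8, 5)
  J9: need (1, 3) fits (8, 5); releases (1, 1), pool now (9, 6)
  J6: need (1, 0) fits (9, 6); releases (0, 1), pool now (9, 7)
  J5: need (4, 2) fits (9, 7); releases (2, 0), pool now (11, 7)


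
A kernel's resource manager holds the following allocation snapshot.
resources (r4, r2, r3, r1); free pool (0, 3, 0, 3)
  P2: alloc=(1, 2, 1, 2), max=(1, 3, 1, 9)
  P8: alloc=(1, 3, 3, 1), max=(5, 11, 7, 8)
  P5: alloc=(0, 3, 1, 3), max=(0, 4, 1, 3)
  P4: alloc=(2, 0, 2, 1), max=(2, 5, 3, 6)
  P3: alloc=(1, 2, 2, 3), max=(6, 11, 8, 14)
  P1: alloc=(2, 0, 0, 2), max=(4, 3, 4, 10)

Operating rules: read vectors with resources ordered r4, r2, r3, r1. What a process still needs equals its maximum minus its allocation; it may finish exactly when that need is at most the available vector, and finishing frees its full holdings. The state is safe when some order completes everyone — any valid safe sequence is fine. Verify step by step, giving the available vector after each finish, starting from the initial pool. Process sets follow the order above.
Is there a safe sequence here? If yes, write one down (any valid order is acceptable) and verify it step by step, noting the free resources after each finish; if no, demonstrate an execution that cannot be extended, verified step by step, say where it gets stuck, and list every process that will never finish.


SAFE — a valid safe sequence is P5, P4, P2, P1, P8, P3.
Key observation: P4 is the earliest step where a requested resource binds exactly: need (0, 5, 1, 5), pool (0, 6, 1, 6) at its turn.
Step-by-step check:
  pool = (0, 3, 0, 3)
  P5: need (0, 1, 0, 0) fits (0, 3, 0, 3); releases (0, 3, 1, 3), pool now (0, 6, 1, 6)
  P4: need (0, 5, 1, 5) fits (0, 6, 1, 6); releases (2, 0, 2, 1), pool now (2, 6, 3, 7)
  P2: need (0, 1, 0, 7) fits (2, 6, 3, 7); releases (1, 2, 1, 2), pool now (3, 8, 4, 9)
  P1: need (2, 3, 4, 8) fits (3, 8, 4, 9); releases (2, 0, 0, 2), pool now (5, 8, 4, 11)
  P8: need (4, 8, 4, 7) fits (5, 8, 4, 11); releases (1, 3, 3, 1), pool now (6, 11, 7, 12)
  P3: need (5, 9, 6, 11) fits (6, 11, 7, 12); releases (1, 2, 2, 3), pool now (7, 13, 9, 15)


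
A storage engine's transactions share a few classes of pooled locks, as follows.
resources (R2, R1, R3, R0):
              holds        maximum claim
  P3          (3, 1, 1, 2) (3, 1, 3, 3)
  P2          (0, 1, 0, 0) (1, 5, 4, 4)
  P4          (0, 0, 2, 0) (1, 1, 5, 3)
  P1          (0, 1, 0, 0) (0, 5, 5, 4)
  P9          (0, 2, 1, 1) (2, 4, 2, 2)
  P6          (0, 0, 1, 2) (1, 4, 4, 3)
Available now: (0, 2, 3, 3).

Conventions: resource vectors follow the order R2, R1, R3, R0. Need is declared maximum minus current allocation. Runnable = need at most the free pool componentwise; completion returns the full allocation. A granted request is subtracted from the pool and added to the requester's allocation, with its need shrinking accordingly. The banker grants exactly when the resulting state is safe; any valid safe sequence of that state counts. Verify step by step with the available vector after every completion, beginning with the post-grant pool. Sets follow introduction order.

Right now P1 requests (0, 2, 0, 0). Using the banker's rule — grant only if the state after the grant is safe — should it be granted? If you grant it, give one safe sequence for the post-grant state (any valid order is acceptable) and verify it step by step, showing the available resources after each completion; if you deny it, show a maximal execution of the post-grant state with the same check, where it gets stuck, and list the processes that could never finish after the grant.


DENY. Granting would leave the state unsafe.
Key observation: even finishing P3, P4 leaves just (3, 1, 6, 5) free — too little R1 for any of the remaining processes.
Pretend the grant happened; the run P3, P4 goes as far as possible. Verifying each step:
  pool = (0, 0, 3, 3)
  run P3 (needs (0, 0, 2, 1), free (0, 0, 3, 3)); after release of (3, 1, 1, 2) the pool is (3, 1, 4, 5)
  run P4 (needs (1, 1, 3, 3), free (3, 1, 4, 5)); after release of (0, 0, 2, 0) the pool is (3, 1, 6, 5)
  P2 still needs (1, 4, 4, 4) but only (3, 1, 6, 5) is free — short on R1
  P1 still needs (0, 2, 5, 4) but only (3, 1, 6, 5) is free — short on R1
  P9 still needs (2, 2, 1, 1) but only (3, 1, 6, 5) is free — short on R1
  P6 still needs (1, 4, 3, 1) but only (3, 1, 6, 5) is free — short on R1
Had the request been granted, P2, P1, P9 and P6 could never finish.


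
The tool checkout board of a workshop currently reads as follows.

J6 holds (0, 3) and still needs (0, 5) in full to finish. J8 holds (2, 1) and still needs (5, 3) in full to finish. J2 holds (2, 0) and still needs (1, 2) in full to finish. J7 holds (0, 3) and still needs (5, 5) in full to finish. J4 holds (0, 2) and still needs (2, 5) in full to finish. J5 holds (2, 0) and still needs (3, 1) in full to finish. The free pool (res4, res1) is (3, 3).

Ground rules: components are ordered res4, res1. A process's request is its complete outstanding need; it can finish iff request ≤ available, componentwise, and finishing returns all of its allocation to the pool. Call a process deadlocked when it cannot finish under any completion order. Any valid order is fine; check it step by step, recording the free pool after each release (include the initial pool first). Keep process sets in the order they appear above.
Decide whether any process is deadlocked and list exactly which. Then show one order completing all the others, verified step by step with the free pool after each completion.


Deadlocked set: J6, J7 and J4.
Key observation: no order helps: past J2, J5, J8, the free pool tops out at (9, 4), below what each blocked process needs in res1.
The rest can finish in the order J2, J5, J8. Walking it through:
  pool = (3, 3)
  J2 needs (1, 2) <= (3, 3) -> finishes; pool += (2, 0) = (5, 3)
  J5 needs (3, 1) <= (5, 3) -> finishes; pool += (2, 0) = (7, 3)
  J8 needs (5, 3) <= (7, 3) -> finishes; pool += (2, 1) = (9, 4)
The blocked processes can never fit:
  J6 still needs (0, 5) but only (9, 4) is free — short on res1
  J7 still needs (5, 5) but only (9, 4) is free — short on res1
  J4 still needs (2, 5) but only (9, 4) is free — short on res1


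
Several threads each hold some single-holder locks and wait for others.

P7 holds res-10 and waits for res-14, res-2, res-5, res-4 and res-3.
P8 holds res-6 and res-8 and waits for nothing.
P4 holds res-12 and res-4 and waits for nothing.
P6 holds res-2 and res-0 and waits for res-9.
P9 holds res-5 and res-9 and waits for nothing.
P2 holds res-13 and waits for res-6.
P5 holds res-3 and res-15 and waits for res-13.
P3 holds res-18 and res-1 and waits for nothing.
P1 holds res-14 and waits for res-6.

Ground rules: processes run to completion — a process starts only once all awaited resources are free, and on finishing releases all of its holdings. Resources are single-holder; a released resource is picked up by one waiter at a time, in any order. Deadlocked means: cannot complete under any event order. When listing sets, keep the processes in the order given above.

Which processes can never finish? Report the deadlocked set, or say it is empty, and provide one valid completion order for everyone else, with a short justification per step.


Nothing here is deadlocked.
Key observation: no waiting chain loops back on itself — every chain ends at a process that waits on nothing, so everyone eventually runs.
The rest can finish in the order P4, P8, P9, P6, P3, P2, P1, P5, P7.
Check, step by step:
  run P4 (it waits on nothing); releases res-12 and res-4
  run P8 (it waits on nothing); releases res-6 and res-8
  run P9 (it waits on nothing); releases res-5 and res-9
  run P6 (all its waits — res-9 — are resolved); releases res-2 and res-0
  run P3 (it waits on nothing); releases res-18 and res-1
  run P2 (all its waits — res-6 — are resolved); releases res-13
  run P1 (all its waits — res-6 — are resolved); releases res-14
  run P5 (all its waits — res-13 — are resolved); releases res-3 and res-15
  run P7 (all its waits — res-14, res-2, res-5, res-4 and res-3 — are resolved); releases res-10


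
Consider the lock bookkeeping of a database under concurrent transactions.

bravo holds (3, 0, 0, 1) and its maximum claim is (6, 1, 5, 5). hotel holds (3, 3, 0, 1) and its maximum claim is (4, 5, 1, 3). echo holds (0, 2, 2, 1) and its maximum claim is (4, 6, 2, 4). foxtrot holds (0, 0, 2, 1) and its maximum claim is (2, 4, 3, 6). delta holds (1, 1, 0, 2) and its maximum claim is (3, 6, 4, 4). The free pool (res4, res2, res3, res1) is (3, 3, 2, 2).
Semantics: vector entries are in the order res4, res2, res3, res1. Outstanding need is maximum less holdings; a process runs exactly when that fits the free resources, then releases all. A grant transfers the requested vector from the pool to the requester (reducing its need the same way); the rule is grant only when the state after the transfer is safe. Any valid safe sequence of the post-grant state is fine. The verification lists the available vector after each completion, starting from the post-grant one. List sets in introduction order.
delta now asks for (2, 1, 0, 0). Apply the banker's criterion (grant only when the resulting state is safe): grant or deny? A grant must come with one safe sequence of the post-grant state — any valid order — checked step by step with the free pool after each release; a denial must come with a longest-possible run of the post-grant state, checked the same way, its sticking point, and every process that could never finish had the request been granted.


GRANT: granting preserves safety; a valid post-grant sequence is hotel, echo, delta, foxtrot, bravo.
Key observation: post-grant, (1, 2, 2, 2) remains, and an order beginning with hotel completes everyone.
Step-by-step check of the post-grant state:
  pool = (1, 2, 2, 2)
  hotel needs (1, 2, 1, 2) <= (1, 2, 2, 2) -> finishes; pool += (3, 3, 0, 1) = (4, 5, 2, 3)
  echo needs (4, 4, 0, 3) <= (4, 5, 2, 3) -> finishes; pool += (0, 2, 2, 1) = (4, 7, 4, 4)
  delta needs (0, 4, 4, 2) <= (4, 7, 4, 4) -> finishes; pool += (3, 2, 0, 2) = (7, 9, 4, 6)
  foxtrot needs (2, 4, 1, 5) <= (7, 9, 4, 6) -> finishes; pool += (0, 0, 2, 1) = (7, 9, 6, 7)
  bravo needs (3, 1, 5, 4) <= (7, 9, 6, 7) -> finishes; pool += (3, 0, 0, 1) = (10, 9, 6, 8)


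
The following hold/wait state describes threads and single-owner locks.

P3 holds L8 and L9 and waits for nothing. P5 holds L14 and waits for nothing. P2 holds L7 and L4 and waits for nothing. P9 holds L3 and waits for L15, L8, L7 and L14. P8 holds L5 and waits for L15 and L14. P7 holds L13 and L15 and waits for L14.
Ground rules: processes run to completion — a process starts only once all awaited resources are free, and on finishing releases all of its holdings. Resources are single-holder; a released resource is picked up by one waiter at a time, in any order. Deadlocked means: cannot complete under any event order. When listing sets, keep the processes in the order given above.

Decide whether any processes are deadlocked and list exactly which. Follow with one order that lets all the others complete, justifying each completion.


No process is deadlocked.
Key observation: the wait graph is acyclic; completion cascades from the unblocked processes through everyone else.
The rest can finish in the order P5, P7, P8, P2, P3, P9.
Verifying each step:
  P5 waits on nothing -> runs at once and releases L14
  P7: everything it awaited (L14) is free; runs, freeing L13 and L15
  P8: everything it awaited (L15 and L14) is free; runs, freeing L5
  P2 waits on nothing -> runs at once and releases L7 and L4
  P3 waits on nothing -> runs at once and releases L8 and L9
  P9: everything it awaited (L15, L8, L7 and L14) is free; runs, freeing L3


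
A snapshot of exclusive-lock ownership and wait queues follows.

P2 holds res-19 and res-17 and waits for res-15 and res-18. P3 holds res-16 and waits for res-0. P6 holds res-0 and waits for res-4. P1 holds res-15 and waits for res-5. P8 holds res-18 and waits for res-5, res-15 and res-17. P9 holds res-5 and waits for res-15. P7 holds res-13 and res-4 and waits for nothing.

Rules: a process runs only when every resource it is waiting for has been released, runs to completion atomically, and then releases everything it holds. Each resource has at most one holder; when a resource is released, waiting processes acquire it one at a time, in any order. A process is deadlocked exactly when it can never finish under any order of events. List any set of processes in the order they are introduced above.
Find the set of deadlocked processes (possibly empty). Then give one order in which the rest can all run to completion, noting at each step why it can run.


Deadlocked: P2, P1, P8 and P9.
Key observation: P1 -> P9 -> P1 is a circular wait — nothing in it can go first; P2 and P8 are caught in further circular waits.
A valid finishing order for the others: P7, P6, P3.
Check, step by step:
  run P7 (it waits on nothing); releases res-13 and res-4
  run P6 (all its waits — res-4 — are resolved); releases res-0
  run P3 (all its waits — res-0 — are resolved); releases res-16
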